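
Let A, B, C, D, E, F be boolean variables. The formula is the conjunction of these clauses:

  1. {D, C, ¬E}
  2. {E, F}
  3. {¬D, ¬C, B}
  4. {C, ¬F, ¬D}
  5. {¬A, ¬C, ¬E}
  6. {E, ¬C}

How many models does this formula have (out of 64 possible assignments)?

14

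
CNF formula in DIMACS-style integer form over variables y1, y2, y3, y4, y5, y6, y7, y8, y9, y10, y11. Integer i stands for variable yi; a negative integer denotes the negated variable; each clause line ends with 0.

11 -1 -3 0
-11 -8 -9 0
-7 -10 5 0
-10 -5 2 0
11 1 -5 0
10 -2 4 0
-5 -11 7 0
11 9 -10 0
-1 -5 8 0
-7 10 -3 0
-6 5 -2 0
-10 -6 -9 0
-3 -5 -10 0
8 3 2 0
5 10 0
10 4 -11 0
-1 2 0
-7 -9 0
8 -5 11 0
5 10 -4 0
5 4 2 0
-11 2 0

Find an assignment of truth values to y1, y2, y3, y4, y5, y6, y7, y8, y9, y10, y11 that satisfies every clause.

y1=T, y2=T, y3=F, y4=T, y5=T, y6=F, y7=T, y8=T, y9=F, y10=F, y11=T

y6 occurs only negated in the remaining clauses — set y6 = False.
Branch on y1: take y1 = True.
  then y2 is forced to True.
Set y3 = False and propagate.
Branch on y4: take y4 = True.
For the remaining variables, y5 = True, y7 = True, y8 = True, y9 = False, y10 = False, y11 = True works.
Every clause has at least one true literal under this assignment.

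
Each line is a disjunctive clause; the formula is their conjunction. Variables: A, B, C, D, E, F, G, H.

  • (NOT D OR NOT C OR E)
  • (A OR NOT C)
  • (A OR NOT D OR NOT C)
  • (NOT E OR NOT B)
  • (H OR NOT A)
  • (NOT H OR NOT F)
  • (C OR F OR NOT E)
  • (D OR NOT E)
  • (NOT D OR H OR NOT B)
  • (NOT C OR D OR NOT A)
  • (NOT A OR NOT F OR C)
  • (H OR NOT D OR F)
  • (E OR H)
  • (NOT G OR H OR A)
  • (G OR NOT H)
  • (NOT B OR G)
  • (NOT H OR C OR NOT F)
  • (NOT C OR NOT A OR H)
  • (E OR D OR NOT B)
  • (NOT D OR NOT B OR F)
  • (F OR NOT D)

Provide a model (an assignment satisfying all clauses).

Pure literal: B appears only negated; assign B = False.
Set A = False and propagate.
  then C is forced to False.
Branch on D: take D = True.
  then F is forced to True.
  then H is forced to False.
  then E is forced to True.
  then G is forced to False.

A = F, B = F, C = F, D = T, E = T, F = T, G = F, H = F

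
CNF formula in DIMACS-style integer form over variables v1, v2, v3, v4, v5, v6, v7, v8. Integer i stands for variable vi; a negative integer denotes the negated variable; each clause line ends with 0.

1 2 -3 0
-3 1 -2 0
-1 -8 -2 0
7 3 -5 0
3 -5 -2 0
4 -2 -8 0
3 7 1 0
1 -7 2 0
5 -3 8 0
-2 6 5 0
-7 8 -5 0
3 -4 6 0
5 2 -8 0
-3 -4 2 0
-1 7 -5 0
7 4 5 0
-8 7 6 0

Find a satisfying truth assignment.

v1 = True, v2 = False, v3 = False, v4 = False, v5 = True, v6 = True, v7 = True, v8 = True

Pure literal: v6 appears only positively; assign v6 = True.
Set v1 = True and propagate.
Branch on v2: take v2 = False.
The remaining clauses are satisfied by v3 = False, v4 = False, v5 = True, v7 = True, v8 = True.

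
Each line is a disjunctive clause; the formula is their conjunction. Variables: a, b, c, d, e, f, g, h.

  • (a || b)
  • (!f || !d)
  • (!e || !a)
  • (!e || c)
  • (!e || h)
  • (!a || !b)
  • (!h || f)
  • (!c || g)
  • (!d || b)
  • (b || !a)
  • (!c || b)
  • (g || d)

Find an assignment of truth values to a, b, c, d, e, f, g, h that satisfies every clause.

Pure literal: e appears only negated; assign e = False.
g occurs only positively in the remaining clauses — set g = True.
Branch on a: take a = False.
  then b is forced to True.
Branch on d: take d = False.
For the remaining variables, c = True, f = True, h = False works.
Every clause has at least one true literal under this assignment.

a=F, b=T, c=T, d=F, e=F, f=T, g=T, h=F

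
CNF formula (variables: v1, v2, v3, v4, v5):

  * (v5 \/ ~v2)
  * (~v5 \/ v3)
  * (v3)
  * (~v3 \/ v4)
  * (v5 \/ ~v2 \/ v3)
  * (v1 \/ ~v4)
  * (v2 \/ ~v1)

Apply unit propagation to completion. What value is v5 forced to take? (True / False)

(v3) is a unit clause: v3 = True.
From (~v3 \/ v4) and v3 = True: v4 = True.
(~v4 \/ v1) with v4 = True leaves only v1, so v1 = True.
In (~v1 \/ v2), ~v1 is now false; v2 must hold, so v2 = True.
In (~v2 \/ v5), ~v2 is now false; v5 must hold, so v5 = True.

True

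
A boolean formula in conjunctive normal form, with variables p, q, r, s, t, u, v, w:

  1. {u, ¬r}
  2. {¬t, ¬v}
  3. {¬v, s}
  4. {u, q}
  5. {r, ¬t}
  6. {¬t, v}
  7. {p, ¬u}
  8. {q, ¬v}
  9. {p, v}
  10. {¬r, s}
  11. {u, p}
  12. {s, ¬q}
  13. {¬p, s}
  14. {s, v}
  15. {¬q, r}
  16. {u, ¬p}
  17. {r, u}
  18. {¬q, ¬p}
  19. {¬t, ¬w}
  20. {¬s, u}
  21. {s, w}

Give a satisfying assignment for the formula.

Pure literal: t appears only negated; assign t = False.
Set p = True and propagate.
  then s is forced to True.
  then u is forced to True.
  then q is forced to False.
  then v is forced to False.
r, w are now unconstrained; take r = False, w = False.
Every clause has at least one true literal under this assignment.

p = 1  q = 0  r = 0  s = 1  t = 0  u = 1  v = 0  w = 0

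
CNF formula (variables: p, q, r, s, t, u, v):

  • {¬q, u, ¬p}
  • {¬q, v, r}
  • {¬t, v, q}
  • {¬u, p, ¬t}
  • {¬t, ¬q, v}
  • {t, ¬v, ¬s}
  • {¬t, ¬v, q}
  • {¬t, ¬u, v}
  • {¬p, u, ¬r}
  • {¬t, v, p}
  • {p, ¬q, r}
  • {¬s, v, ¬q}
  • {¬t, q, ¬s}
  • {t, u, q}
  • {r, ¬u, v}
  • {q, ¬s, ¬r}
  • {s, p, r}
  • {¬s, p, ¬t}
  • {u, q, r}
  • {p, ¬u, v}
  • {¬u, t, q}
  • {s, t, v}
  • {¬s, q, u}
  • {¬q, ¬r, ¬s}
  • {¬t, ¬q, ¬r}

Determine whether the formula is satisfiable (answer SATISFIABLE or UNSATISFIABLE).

SATISFIABLE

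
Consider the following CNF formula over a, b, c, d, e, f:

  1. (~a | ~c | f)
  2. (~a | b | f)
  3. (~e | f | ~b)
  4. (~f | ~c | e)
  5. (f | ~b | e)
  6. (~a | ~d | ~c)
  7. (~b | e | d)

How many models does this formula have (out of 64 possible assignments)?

Case analysis on f and b:
  f=1, b=1: 9 of the 16 assignments to (a,c,d,e) work.
  f=1, b=0: 11 of the 16 assignments to (a,c,d,e) work.
  f=0, b=1: a clause becomes empty — 0.
  f=0, b=0: forces a=0; c, d, e free → 2^3 = 8.
Total: 9 + 11 + 0 + 8 = 28.

28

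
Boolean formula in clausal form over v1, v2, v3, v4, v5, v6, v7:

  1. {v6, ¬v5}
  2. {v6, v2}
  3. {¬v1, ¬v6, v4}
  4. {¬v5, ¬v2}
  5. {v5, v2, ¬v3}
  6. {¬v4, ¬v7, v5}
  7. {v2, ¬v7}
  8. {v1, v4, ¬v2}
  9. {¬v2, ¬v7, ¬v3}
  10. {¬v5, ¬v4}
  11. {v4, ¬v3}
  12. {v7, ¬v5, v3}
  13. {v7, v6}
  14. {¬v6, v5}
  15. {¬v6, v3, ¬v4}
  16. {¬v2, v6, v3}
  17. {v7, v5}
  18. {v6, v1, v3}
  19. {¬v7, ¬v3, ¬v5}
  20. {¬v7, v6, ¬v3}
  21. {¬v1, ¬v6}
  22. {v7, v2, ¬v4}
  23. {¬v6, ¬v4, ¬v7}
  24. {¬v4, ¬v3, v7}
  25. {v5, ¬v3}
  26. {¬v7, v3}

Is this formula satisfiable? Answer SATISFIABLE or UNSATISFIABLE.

v3 = True:
  propagation gives v4=True, v5=False; an empty clause results — contradiction.
v3 = False:
  propagation gives v7=False, v5=False; an empty clause results — contradiction.
Every branch closes, so no satisfying assignment exists.

UNSATISFIABLE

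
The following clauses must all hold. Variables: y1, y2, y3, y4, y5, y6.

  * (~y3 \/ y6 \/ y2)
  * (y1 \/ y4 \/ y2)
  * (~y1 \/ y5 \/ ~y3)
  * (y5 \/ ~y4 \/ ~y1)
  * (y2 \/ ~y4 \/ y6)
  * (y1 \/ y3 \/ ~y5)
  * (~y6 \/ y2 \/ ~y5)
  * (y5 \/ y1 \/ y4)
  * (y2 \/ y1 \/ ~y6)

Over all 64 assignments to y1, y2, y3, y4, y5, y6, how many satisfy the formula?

21

Split on y1, then y2.
  y1=1, y2=1: y6 free; 5 ways for (y3,y4,y5) × 2^1 = 10.
  y1=1, y2=0: remaining (y3,y4,y5,y6) ∈ {(0,0,0,0); (0,0,0,1); (0,0,1,0)} — 3.
  y1=0, y2=1: y6 free; 4 ways for (y3,y4,y5) × 2^1 = 8.
  y1=0, y2=0: a clause becomes empty — 0.
Total: 10 + 3 + 8 + 0 = 21.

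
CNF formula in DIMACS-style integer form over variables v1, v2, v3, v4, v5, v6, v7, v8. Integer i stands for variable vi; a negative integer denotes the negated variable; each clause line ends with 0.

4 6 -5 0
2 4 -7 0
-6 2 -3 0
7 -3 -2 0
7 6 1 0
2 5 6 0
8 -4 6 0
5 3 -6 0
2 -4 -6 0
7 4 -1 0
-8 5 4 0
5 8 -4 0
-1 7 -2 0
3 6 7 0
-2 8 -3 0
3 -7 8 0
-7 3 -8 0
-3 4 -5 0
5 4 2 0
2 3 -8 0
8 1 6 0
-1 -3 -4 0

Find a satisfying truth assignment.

v1=False, v2=True, v3=False, v4=True, v5=True, v6=True, v7=False, v8=True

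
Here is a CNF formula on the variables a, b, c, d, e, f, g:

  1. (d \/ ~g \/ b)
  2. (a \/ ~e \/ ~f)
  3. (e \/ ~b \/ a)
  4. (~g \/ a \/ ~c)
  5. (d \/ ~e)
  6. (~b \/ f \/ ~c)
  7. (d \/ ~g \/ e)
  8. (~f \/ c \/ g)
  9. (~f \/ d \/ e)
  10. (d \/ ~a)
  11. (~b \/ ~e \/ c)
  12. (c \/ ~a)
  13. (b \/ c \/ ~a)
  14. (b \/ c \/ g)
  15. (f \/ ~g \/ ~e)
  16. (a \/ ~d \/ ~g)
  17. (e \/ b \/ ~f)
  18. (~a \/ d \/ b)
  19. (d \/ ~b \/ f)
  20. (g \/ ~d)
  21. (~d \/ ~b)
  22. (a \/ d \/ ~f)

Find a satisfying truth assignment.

a = 1, b = 0, c = 1, d = 1, e = 0, f = 0, g = 1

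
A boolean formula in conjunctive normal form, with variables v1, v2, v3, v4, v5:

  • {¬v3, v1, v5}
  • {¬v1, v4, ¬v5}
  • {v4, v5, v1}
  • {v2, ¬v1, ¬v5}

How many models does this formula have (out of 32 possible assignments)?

20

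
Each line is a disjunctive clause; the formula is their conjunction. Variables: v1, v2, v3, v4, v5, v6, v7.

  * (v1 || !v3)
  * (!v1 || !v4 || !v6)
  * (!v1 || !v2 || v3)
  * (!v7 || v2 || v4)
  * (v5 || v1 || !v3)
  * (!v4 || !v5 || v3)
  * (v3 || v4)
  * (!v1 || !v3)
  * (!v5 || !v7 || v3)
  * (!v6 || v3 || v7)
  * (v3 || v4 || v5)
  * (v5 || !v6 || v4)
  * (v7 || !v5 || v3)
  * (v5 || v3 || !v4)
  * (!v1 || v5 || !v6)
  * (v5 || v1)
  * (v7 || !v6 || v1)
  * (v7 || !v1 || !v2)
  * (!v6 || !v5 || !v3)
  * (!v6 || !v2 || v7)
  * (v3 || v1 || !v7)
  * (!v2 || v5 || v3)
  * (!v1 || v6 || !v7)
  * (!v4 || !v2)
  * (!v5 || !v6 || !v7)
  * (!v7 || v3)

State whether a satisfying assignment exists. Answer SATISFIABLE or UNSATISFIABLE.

v3 = True:
  propagation gives v1=True; an empty clause results — contradiction.
v3 = False:
  propagation gives v4=True, v5=False; an empty clause results — contradiction.
Every branch closes, so no satisfying assignment exists.

UNSATISFIABLE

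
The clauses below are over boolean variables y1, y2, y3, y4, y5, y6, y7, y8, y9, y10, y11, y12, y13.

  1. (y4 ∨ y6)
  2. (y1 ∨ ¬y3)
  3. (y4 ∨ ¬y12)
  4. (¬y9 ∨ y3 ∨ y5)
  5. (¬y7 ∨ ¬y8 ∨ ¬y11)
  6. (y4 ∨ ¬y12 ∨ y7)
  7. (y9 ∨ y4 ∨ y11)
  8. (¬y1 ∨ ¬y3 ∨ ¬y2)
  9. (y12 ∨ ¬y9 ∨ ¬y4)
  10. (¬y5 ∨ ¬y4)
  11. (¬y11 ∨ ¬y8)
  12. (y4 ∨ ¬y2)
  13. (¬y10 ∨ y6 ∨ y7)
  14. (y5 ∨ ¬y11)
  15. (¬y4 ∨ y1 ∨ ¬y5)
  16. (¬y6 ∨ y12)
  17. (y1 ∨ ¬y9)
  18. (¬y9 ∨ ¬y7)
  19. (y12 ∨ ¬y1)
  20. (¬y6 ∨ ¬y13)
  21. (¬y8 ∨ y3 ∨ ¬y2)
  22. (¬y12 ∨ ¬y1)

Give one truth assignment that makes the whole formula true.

y1=F  y2=F  y3=F  y4=T  y5=F  y6=F  y7=F  y8=T  y9=F  y10=F  y11=F  y12=F  y13=T

Check each clause:
  1. (y4 ∨ y6) — y4 is true.
  2. (¬y3 ∨ y1) — ¬y3 is true.
  3. (¬y12 ∨ y4) — y4 is true.
  4. (¬y9 ∨ y3 ∨ y5) — ¬y9 is true.
  5. (¬y8 ∨ ¬y11 ∨ ¬y7) — ¬y7 is true.
  6. (y7 ∨ ¬y12 ∨ y4) — y4 is true.
  7. (y4 ∨ y11 ∨ y9) — y4 is true.
  8. (¬y3 ∨ ¬y2 ∨ ¬y1) — ¬y3 is true.
  9. (¬y4 ∨ y12 ∨ ¬y9) — ¬y9 is true.
  10. (¬y4 ∨ ¬y5) — ¬y5 is true.
  11. (¬y8 ∨ ¬y11) — ¬y11 is true.
  12. (¬y2 ∨ y4) — y4 is true.
  13. (¬y10 ∨ y7 ∨ y6) — ¬y10 is true.
  14. (¬y11 ∨ y5) — ¬y11 is true.
  15. (¬y5 ∨ y1 ∨ ¬y4) — ¬y5 is true.
  16. (y12 ∨ ¬y6) — ¬y6 is true.
  17. (¬y9 ∨ y1) — ¬y9 is true.
  18. (¬y7 ∨ ¬y9) — ¬y7 is true.
  19. (¬y1 ∨ y12) — ¬y1 is true.
  20. (¬y6 ∨ ¬y13) — ¬y6 is true.
  21. (¬y8 ∨ y3 ∨ ¬y2) — ¬y2 is true.
  22. (¬y12 ∨ ¬y1) — ¬y12 is true.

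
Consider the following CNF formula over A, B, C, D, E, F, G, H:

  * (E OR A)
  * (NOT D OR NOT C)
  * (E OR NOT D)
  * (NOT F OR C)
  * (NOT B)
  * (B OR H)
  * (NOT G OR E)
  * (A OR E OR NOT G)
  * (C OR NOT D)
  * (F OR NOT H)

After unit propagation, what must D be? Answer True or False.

Unit clause (NOT B) sets B = False.
In (B OR H), B is now false; H must hold, so H = True.
From (F OR NOT H) and H = True: F = True.
In (C OR NOT F), NOT F is now false; C must hold, so C = True.
(NOT D OR NOT C) with C = True leaves only NOT D, so D = False.

False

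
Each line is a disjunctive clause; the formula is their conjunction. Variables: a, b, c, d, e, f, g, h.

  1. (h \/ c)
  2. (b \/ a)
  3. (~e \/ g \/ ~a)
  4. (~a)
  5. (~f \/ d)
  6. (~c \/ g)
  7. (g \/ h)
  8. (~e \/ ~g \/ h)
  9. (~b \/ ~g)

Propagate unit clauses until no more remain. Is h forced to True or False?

(~a) is a unit clause: a = False.
In (a \/ b), a is now false; b must hold, so b = True.
From (~g \/ ~b) and b = True: g = False.
From (~c \/ g) and g = False: c = False.
From (h \/ c) and c = False: h = True.

True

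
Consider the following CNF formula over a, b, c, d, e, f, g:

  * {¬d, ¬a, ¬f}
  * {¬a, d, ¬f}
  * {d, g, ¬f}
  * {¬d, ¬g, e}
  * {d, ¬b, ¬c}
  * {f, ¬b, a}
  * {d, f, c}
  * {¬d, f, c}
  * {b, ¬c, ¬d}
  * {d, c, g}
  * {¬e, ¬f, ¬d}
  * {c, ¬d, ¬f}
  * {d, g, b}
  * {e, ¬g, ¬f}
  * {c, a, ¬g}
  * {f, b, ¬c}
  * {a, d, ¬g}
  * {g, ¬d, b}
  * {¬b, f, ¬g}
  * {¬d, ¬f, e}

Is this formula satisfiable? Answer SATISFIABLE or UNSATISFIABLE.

Branch on a: take a = True.
For the remaining variables, b = True, c = True, d = True, e = True, f = False, g = False works.
So a = T, b = T, c = T, d = T, e = T, f = F, g = F is a satisfying assignment.

SATISFIABLE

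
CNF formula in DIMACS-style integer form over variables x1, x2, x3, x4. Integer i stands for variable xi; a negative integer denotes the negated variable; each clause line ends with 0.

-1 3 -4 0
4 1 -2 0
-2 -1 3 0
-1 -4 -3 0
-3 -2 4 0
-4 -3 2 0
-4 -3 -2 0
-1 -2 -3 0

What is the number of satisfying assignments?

6

Satisfying assignments:
  x1=0 x2=0 x3=0 x4=0
  x1=0 x2=0 x3=0 x4=1
  x1=0 x2=0 x3=1 x4=0
  x1=0 x2=1 x3=0 x4=1
  x1=1 x2=0 x3=0 x4=0
  x1=1 x2=0 x3=1 x4=0
That's 6 in total.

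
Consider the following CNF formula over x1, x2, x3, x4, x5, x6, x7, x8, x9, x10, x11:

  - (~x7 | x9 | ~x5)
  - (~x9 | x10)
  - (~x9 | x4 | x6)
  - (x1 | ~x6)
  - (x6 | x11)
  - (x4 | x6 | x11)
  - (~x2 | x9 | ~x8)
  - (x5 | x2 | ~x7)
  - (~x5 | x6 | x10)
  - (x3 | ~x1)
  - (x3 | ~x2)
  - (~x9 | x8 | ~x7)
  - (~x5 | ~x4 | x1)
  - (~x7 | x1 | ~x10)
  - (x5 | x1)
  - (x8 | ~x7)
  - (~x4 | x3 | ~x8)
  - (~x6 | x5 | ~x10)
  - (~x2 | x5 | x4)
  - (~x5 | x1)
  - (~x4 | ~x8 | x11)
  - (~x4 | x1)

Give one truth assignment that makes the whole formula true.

x1 = 1  x2 = 0  x3 = 1  x4 = 1  x5 = 0  x6 = 1  x7 = 0  x8 = 1  x9 = 0  x10 = 0  x11 = 1

x3 occurs only positively in the remaining clauses — set x3 = True.
x7 occurs only negated in the remaining clauses — set x7 = False.
Try x1 = True.
Try x2 = False.
For the remaining variables, x4 = True, x5 = False, x6 = True, x8 = True, x9 = False, x10 = False, x11 = True works.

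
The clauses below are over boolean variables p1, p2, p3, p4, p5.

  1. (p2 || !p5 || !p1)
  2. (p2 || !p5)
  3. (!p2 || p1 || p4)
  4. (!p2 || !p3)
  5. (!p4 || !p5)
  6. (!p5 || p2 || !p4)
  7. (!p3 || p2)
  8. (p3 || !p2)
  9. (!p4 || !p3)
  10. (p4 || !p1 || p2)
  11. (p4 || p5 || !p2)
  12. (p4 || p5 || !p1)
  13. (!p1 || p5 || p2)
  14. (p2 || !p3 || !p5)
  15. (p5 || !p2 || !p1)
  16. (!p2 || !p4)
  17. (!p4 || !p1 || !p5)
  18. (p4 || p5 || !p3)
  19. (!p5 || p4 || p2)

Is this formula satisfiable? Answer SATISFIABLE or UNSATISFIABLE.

Try p1 = False.
For the remaining variables, p2 = False, p3 = False, p4 = False, p5 = False works.
So p1 = False  p2 = False  p3 = False  p4 = False  p5 = False is a satisfying assignment.

SATISFIABLE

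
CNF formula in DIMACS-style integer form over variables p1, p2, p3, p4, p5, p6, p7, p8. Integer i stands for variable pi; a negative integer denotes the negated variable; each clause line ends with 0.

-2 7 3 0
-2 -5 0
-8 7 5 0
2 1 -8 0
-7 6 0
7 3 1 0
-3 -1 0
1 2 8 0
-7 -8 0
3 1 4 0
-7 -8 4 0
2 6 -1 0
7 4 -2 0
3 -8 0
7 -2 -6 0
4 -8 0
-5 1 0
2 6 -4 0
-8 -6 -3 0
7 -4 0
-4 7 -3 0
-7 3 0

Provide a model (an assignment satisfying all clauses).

p1 = False, p2 = True, p3 = True, p4 = False, p5 = False, p6 = True, p7 = True, p8 = False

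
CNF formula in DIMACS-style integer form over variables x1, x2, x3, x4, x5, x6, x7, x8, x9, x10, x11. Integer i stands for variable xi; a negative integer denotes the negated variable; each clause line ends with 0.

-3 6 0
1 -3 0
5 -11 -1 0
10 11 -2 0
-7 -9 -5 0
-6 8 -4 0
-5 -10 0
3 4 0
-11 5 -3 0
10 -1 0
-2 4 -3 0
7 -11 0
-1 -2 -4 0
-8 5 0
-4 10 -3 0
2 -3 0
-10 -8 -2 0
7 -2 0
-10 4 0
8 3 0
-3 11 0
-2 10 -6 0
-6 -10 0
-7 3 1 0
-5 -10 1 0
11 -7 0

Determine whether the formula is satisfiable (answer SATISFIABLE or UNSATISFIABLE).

Set x1 = False and propagate.
  then x3 is forced to False.
  then x4 is forced to True.
  then x8 is forced to True.
  then x5 is forced to True.
  then x10 is forced to False.
  then x7 is forced to False.
  then x11 is forced to False.
  then x2 is forced to False.
x6, x9 are now unconstrained; take x6 = True, x9 = True.
So x1 = 0, x2 = 0, x3 = 0, x4 = 1, x5 = 1, x6 = 1, x7 = 0, x8 = 1, x9 = 1, x10 = 0, x11 = 0 is a satisfying assignment.

SATISFIABLE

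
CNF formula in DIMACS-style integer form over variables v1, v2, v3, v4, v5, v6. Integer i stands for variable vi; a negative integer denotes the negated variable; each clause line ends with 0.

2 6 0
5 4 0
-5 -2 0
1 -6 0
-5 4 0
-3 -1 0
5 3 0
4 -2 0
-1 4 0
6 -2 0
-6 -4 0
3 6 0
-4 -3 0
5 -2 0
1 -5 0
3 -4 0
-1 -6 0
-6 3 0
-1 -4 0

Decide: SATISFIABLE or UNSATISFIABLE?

UNSATISFIABLE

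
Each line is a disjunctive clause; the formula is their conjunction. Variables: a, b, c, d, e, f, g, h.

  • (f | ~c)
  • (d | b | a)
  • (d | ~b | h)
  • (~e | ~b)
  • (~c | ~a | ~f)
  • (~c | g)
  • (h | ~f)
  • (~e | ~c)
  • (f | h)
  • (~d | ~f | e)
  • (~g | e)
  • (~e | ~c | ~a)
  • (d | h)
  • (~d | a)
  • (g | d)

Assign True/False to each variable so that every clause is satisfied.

a=T, b=T, c=F, d=T, e=F, f=F, g=F, h=T

Check each clause:
  1. (f | ~c) — ~c is true.
  2. (a | b | d) — a is true.
  3. (~b | d | h) — h is true.
  4. (~e | ~b) — ~e is true.
  5. (~c | ~f | ~a) — ~f is true.
  6. (g | ~c) — ~c is true.
  7. (~f | h) — h is true.
  8. (~e | ~c) — ~e is true.
  9. (f | h) — h is true.
  10. (~f | ~d | e) — ~f is true.
  11. (e | ~g) — ~g is true.
  12. (~e | ~c | ~a) — ~e is true.
  13. (d | h) — h is true.
  14. (a | ~d) — a is true.
  15. (d | g) — d is true.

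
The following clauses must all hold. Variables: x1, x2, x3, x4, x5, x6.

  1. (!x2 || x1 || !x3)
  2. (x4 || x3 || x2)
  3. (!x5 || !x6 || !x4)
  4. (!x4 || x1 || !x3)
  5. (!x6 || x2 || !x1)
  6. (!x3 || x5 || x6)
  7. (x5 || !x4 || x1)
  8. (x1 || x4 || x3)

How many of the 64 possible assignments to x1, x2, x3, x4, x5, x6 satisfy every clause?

21

Split on x1, then x3.
  x1=T, x3=T: 7 of the 16 assignments to (x2,x4,x5,x6) work.
  x1=T, x3=F: 9 of the 16 assignments to (x2,x4,x5,x6) work.
  x1=F, x3=T: remaining (x2,x4,x5,x6) ∈ {(F,F,F,T); (F,F,T,F); (F,F,T,T)} — 3.
  x1=F, x3=F: remaining (x2,x4,x5,x6) ∈ {(F,T,T,F); (T,T,T,F)} — 2.
Total: 7 + 9 + 3 + 2 = 21.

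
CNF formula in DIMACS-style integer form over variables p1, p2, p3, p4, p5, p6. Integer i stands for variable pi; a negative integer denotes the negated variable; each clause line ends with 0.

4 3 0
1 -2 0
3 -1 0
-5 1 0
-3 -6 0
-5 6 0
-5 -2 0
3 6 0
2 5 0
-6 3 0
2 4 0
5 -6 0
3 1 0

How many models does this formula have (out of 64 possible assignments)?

The models are:
  p1=T p2=T p3=T p4=F p5=F p6=F
  p1=T p2=T p3=T p4=T p5=F p6=F
That's 2 in total.

2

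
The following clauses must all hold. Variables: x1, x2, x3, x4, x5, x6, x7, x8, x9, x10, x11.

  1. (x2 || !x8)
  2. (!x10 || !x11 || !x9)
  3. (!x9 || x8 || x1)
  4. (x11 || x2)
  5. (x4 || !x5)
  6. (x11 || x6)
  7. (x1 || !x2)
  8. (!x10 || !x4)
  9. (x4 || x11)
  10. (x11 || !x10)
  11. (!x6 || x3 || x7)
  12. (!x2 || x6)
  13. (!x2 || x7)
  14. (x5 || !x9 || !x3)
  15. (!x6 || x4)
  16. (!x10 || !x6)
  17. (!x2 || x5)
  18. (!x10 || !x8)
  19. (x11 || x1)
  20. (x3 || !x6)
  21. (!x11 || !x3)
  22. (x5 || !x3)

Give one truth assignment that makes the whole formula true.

x1=T, x2=F, x3=F, x4=T, x5=F, x6=F, x7=F, x8=F, x9=T, x10=F, x11=T

x1 occurs only positively in the remaining clauses — set x1 = True.
x10 occurs only negated in the remaining clauses — set x10 = False.
Branch on x2: take x2 = False.
  then x8 is forced to False.
  then x11 is forced to True.
  then x3 is forced to False.
  then x6 is forced to False.
Set x4 = True and propagate.
x5, x7, x9 are now unconstrained; take x5 = False, x7 = False, x9 = True.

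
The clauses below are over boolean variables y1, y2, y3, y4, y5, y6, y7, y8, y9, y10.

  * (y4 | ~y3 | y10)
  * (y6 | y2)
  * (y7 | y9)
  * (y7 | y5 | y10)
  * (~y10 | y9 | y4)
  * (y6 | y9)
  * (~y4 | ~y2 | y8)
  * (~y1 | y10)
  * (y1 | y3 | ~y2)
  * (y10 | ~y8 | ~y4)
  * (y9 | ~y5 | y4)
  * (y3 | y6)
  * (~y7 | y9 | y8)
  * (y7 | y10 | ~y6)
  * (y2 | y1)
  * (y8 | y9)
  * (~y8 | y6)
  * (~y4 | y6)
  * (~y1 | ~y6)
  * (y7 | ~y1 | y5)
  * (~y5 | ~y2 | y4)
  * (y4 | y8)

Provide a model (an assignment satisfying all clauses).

y9 occurs only positively in the remaining clauses — set y9 = True.
Branch on y1: take y1 = False.
  then y2 is forced to True.
  then y3 is forced to True.
Branch on y4: take y4 = False.
  then y10 is forced to True.
  then y5 is forced to False.
  then y8 is forced to True.
  then y6 is forced to True.
y7 is now unconstrained; take y7 = False.
Every clause has at least one true literal under this assignment.

y1=0, y2=1, y3=1, y4=0, y5=0, y6=1, y7=0, y8=1, y9=1, y10=1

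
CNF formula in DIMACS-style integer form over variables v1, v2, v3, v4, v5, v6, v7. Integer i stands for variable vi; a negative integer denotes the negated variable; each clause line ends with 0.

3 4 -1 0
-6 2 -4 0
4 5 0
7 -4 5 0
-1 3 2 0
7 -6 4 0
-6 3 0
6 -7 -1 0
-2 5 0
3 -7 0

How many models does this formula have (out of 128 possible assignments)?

Split on v4, then v3.
  v4=T, v3=T: 11 of the 32 assignments to (v1,v2,v5,v6,v7) work.
  v4=T, v3=F: remaining (v1,v2,v5,v6,v7) ∈ {(F,F,T,F,F); (F,T,T,F,F); (T,T,T,F,F)} — 3.
  v4=F, v3=T: v2 free; 5 ways for (v1,v5,v6,v7) × 2^1 = 10.
  v4=F, v3=F: remaining (v1,v2,v5,v6,v7) ∈ {(F,F,T,F,F); (F,T,T,F,F)} — 2.
Total: 11 + 3 + 10 + 2 = 26.

26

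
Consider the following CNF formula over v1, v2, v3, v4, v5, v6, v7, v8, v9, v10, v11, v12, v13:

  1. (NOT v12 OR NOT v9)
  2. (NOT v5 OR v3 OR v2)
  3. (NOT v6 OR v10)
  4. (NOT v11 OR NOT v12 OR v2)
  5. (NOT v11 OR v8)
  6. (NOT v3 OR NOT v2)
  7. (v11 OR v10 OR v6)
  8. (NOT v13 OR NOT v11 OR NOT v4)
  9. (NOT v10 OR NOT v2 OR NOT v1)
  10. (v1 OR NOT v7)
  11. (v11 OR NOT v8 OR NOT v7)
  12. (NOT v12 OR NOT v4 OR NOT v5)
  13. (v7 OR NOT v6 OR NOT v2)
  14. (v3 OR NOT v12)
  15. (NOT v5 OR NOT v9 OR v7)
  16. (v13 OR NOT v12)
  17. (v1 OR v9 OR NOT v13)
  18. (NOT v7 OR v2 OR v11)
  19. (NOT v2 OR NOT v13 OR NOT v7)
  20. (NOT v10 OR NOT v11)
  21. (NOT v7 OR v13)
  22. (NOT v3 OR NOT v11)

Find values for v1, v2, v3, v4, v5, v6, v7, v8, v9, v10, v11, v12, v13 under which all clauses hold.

v1=1, v2=0, v3=1, v4=1, v5=0, v6=0, v7=0, v8=1, v9=0, v10=1, v11=0, v12=0, v13=1

v5 occurs only negated in the remaining clauses — set v5 = False.
Pure literal: v12 appears only negated; assign v12 = False.
Branch on v1: take v1 = True.
The remaining clauses are satisfied by v2 = False, v3 = True, v4 = True, v6 = False, v7 = False, v8 = True, v9 = False, v10 = True, v11 = False, v13 = True.
Every clause has at least one true literal under this assignment.
Check each clause:
  1. (NOT v12 OR NOT v9) — NOT v12 is true.
  2. (v2 OR v3 OR NOT v5) — v3 is true.
  3. (NOT v6 OR v10) — v10 is true.
  4. (NOT v12 OR v2 OR NOT v11) — NOT v12 is true.
  5. (v8 OR NOT v11) — v8 is true.
  6. (NOT v3 OR NOT v2) — NOT v2 is true.
  7. (v11 OR v6 OR v10) — v10 is true.
  8. (NOT v4 OR NOT v11 OR NOT v13) — NOT v11 is true.
  9. (NOT v1 OR NOT v2 OR NOT v10) — NOT v2 is true.
  10. (NOT v7 OR v1) — v1 is true.
  11. (NOT v8 OR NOT v7 OR v11) — NOT v7 is true.
  12. (NOT v5 OR NOT v12 OR NOT v4) — NOT v5 is true.
  13. (NOT v2 OR v7 OR NOT v6) — NOT v6 is true.
  14. (v3 OR NOT v12) — v3 is true.
  15. (NOT v9 OR v7 OR NOT v5) — NOT v5 is true.
  16. (NOT v12 OR v13) — NOT v12 is true.
  17. (NOT v13 OR v1 OR v9) — v1 is true.
  18. (NOT v7 OR v11 OR v2) — NOT v7 is true.
  19. (NOT v7 OR NOT v2 OR NOT v13) — NOT v7 is true.
  20. (NOT v10 OR NOT v11) — NOT v11 is true.
  21. (NOT v7 OR v13) — NOT v7 is true.
  22. (NOT v3 OR NOT v11) — NOT v11 is true.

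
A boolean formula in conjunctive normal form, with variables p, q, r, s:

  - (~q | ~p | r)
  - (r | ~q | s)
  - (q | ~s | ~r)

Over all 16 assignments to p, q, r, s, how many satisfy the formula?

Split on q, then r.
  q=T, r=T: remaining (p,s) ∈ {(F,F); (F,T); (T,F); (T,T)} — 4.
  q=T, r=F: remaining (p,s) ∈ {(F,T)} — 1.
  q=F, r=T: remaining (p,s) ∈ {(F,F); (T,F)} — 2.
  q=F, r=F: remaining (p,s) ∈ {(F,F); (F,T); (T,F); (T,T)} — 4.
Total: 4 + 1 + 2 + 4 = 11.

11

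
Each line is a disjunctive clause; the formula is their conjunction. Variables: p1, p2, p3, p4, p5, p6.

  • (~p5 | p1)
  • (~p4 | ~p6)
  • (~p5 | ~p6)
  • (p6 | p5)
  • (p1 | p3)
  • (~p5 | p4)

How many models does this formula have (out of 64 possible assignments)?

Split on p5, then p6.
  p5=T, p6=T: a clause becomes empty — 0.
  p5=T, p6=F: remaining (p1,p2,p3,p4) ∈ {(T,F,F,T); (T,F,T,T); (T,T,F,T); (T,T,T,T)} — 4.
  p5=F, p6=T: p2 free; 3 ways for (p1,p3,p4) × 2^1 = 6.
  p5=F, p6=F: a clause becomes empty — 0.
Total: 0 + 4 + 6 + 0 = 10.

10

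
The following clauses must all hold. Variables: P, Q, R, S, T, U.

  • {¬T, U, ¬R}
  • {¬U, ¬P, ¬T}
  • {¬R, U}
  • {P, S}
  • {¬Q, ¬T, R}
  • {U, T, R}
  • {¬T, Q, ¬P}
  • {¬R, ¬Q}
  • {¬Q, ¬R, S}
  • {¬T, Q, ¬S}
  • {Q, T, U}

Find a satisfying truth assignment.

Set P = True and propagate.
Try Q = False.
  then T is forced to False.
  then U is forced to True.
R, S are now unconstrained; take R = True, S = False.
Every clause has at least one true literal under this assignment.

P = T, Q = F, R = T, S = F, T = F, U = T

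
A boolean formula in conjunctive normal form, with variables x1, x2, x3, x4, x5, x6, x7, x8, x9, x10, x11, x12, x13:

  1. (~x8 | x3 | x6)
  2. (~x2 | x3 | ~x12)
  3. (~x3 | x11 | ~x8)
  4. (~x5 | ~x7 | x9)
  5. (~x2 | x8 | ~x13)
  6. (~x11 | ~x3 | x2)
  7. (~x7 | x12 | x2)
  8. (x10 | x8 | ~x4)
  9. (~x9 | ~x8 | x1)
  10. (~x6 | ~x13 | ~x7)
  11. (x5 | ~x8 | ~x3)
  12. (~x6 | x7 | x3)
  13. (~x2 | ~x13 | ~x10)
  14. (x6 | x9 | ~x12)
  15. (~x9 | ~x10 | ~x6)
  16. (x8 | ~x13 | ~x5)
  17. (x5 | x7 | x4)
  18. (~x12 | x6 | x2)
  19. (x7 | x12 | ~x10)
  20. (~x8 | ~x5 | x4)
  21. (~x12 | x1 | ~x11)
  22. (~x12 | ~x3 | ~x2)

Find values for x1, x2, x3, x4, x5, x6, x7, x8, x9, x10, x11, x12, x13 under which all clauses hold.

Pure literal: x13 appears only negated; assign x13 = False.
Set x1 = False and propagate.
For the remaining variables, x2 = True, x3 = True, x4 = False, x5 = True, x6 = True, x7 = True, x8 = False, x9 = True, x10 = False, x11 = True, x12 = False works.
Every clause has at least one true literal under this assignment.

x1 = F, x2 = T, x3 = T, x4 = F, x5 = T, x6 = T, x7 = T, x8 = F, x9 = T, x10 = F, x11 = T, x12 = F, x13 = F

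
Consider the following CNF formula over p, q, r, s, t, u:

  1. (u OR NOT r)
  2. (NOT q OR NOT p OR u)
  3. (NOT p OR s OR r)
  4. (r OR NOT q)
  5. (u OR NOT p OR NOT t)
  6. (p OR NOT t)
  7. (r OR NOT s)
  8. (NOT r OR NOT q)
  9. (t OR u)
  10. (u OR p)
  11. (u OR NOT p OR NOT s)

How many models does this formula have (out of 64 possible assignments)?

7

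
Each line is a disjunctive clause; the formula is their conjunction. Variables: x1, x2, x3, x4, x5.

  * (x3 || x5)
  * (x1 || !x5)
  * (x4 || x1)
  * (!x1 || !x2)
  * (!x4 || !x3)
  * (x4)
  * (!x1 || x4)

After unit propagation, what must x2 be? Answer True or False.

False

(x4) stands alone — x4 = True.
(!x4 || !x3) with x4 = True leaves only !x3, so x3 = False.
From (x3 || x5) and x3 = False: x5 = True.
(x1 || !x5) with x5 = True leaves only x1, so x1 = True.
From (!x1 || !x2) and x1 = True: x2 = False.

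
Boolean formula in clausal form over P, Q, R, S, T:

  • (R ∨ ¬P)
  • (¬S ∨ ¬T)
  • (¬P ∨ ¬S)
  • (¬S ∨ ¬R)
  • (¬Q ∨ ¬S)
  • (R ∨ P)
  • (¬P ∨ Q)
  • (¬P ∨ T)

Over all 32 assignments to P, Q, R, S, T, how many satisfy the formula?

Satisfying assignments:
  P=F Q=F R=T S=F T=F
  P=F Q=F R=T S=F T=T
  P=F Q=T R=T S=F T=F
  P=F Q=T R=T S=F T=T
  P=T Q=T R=T S=F T=T
That's 5 in total.

5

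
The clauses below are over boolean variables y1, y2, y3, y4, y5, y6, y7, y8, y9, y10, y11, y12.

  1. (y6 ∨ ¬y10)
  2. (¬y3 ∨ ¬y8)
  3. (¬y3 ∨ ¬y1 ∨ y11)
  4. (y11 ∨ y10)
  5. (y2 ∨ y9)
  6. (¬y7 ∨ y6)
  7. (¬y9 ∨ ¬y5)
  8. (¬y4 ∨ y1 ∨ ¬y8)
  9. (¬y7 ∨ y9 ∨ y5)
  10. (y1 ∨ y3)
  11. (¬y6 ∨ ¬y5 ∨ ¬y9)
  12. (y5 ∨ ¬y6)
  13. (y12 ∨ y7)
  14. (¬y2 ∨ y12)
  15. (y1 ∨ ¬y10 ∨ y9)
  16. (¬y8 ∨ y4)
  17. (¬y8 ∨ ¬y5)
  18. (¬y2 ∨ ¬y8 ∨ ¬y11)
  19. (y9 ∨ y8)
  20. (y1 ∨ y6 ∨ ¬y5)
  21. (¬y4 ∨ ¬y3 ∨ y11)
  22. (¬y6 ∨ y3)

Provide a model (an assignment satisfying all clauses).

y1 = F, y2 = F, y3 = T, y4 = F, y5 = F, y6 = F, y7 = F, y8 = F, y9 = T, y10 = F, y11 = T, y12 = T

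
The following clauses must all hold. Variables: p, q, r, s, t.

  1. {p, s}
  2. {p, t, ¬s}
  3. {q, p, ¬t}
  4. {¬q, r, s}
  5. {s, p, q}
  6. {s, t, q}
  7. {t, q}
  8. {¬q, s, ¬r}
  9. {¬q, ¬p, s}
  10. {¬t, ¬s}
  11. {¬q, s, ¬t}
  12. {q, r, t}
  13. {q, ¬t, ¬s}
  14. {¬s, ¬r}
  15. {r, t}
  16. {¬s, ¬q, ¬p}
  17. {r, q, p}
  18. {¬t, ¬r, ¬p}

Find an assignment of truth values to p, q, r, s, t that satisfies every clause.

p = T, q = F, r = F, s = F, t = T

Check each clause:
  1. {p, s} — p is true.
  2. {¬s, p, t} — p is true.
  3. {¬t, q, p} — p is true.
  4. {¬q, s, r} — ¬q is true.
  5. {p, s, q} — p is true.
  6. {t, s, q} — t is true.
  7. {q, t} — t is true.
  8. {¬q, s, ¬r} — ¬r is true.
  9. {s, ¬q, ¬p} — ¬q is true.
  10. {¬t, ¬s} — ¬s is true.
  11. {¬q, s, ¬t} — ¬q is true.
  12. {r, t, q} — t is true.
  13. {¬t, q, ¬s} — ¬s is true.
  14. {¬r, ¬s} — ¬s is true.
  15. {r, t} — t is true.
  16. {¬p, ¬q, ¬s} — ¬s is true.
  17. {p, r, q} — p is true.
  18. {¬p, ¬t, ¬r} — ¬r is true.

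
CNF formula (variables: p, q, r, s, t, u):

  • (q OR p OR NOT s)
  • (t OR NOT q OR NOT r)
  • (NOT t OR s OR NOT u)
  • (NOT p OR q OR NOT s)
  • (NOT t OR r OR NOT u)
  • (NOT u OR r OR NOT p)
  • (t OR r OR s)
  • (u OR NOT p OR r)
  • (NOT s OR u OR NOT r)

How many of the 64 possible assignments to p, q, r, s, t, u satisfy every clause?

Case analysis on r and s:
  r=T, s=T: remaining (p,q,t,u) ∈ {(F,T,T,T); (T,T,T,T)} — 2.
  r=T, s=F: p free; 4 ways for (q,t,u) × 2^1 = 8.
  r=F, s=T: remaining (p,q,t,u) ∈ {(F,T,F,F); (F,T,F,T); (F,T,T,F)} — 3.
  r=F, s=F: remaining (p,q,t,u) ∈ {(F,F,T,F); (F,T,T,F)} — 2.
Total: 2 + 8 + 3 + 2 = 15.

15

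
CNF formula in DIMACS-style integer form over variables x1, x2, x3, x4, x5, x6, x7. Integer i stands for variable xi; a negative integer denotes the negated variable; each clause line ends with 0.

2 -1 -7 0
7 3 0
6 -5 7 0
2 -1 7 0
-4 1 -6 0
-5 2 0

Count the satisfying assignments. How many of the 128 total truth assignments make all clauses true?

47

Case analysis on x7 and x1:
  x7=1, x1=1: forces x2=1; x3, x4, x5, x6 free → 2^4 = 16.
  x7=1, x1=0: x3 free; 9 ways for (x2,x4,x5,x6) × 2^1 = 18.
  x7=0, x1=1: x4 free; 3 ways for (x2,x3,x5,x6) × 2^1 = 6.
  x7=0, x1=0: 7 of the 32 assignments to (x2,x3,x4,x5,x6) work.
Total: 16 + 18 + 6 + 7 = 47.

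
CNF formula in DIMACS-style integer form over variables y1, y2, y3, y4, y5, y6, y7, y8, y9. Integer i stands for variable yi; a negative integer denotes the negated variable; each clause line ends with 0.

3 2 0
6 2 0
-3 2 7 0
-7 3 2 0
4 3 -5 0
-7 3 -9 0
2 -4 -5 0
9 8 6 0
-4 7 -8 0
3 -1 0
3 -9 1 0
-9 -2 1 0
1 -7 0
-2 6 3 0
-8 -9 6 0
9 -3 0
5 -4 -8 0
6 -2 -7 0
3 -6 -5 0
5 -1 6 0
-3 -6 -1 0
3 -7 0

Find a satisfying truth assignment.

Branch on y1: take y1 = False.
  then y7 is forced to False.
For the remaining variables, y2 = True, y3 = False, y4 = False, y5 = False, y6 = True, y8 = True, y9 = False works.

y1=F, y2=T, y3=F, y4=F, y5=F, y6=T, y7=F, y8=T, y9=F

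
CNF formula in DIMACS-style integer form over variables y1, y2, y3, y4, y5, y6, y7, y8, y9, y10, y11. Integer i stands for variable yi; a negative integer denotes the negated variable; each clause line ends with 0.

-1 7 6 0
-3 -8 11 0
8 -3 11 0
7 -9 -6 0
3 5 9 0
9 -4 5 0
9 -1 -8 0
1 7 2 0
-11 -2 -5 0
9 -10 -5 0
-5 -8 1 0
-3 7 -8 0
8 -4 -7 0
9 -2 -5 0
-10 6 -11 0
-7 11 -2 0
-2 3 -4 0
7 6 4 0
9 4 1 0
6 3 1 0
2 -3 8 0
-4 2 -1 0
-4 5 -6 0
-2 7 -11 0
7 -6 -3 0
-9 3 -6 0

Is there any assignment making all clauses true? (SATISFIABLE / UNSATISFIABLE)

SATISFIABLE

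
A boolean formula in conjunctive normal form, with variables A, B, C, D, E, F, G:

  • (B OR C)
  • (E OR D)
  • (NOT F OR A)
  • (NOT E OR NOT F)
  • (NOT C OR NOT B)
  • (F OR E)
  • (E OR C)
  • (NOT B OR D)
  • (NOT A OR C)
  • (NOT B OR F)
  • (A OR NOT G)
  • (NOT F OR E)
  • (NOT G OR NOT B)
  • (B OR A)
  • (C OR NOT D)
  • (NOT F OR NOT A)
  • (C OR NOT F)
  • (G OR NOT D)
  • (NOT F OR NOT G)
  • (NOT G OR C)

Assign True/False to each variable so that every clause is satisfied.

Try A = True.
  then C is forced to True.
  then B is forced to False.
  then F is forced to False.
  then E is forced to True.
For the remaining variables, D = False, G = True works.

A=T, B=F, C=T, D=F, E=T, F=F, G=T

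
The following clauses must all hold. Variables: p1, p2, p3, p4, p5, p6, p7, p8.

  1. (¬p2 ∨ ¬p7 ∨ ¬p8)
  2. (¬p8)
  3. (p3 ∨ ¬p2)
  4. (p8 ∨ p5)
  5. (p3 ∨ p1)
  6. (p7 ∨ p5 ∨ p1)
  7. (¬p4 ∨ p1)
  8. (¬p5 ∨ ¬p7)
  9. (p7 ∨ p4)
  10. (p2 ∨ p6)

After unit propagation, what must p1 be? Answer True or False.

(¬p8) is a unit clause: p8 = False.
(p8 ∨ p5): since p8 = False, the clause reduces to (p5). p5 = True.
(¬p7 ∨ ¬p5): since p5 = True, the clause reduces to (¬p7). p7 = False.
(p4 ∨ p7): since p7 = False, the clause reduces to (p4). p4 = True.
(¬p4 ∨ p1) with p4 = True leaves only p1, so p1 = True.

True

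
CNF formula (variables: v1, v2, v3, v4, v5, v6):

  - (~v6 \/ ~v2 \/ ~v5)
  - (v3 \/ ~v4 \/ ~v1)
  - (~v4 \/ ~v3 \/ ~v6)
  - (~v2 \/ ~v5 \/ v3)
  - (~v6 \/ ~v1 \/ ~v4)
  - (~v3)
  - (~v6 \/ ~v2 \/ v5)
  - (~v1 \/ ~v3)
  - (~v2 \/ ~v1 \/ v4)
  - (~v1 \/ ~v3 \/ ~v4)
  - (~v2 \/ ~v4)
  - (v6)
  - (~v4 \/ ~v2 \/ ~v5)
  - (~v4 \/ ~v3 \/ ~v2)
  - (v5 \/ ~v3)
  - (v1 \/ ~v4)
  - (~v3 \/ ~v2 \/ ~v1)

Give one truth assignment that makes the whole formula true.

v1=F, v2=F, v3=F, v4=F, v5=T, v6=T

Check each clause:
  1. (~v5 \/ ~v6 \/ ~v2) — ~v2 is true.
  2. (~v1 \/ ~v4 \/ v3) — ~v4 is true.
  3. (~v3 \/ ~v6 \/ ~v4) — ~v4 is true.
  4. (v3 \/ ~v2 \/ ~v5) — ~v2 is true.
  5. (~v1 \/ ~v4 \/ ~v6) — ~v4 is true.
  6. (~v3) — ~v3 is true.
  7. (v5 \/ ~v6 \/ ~v2) — v5 is true.
  8. (~v1 \/ ~v3) — ~v3 is true.
  9. (v4 \/ ~v1 \/ ~v2) — ~v2 is true.
  10. (~v1 \/ ~v4 \/ ~v3) — ~v4 is true.
  11. (~v4 \/ ~v2) — ~v4 is true.
  12. (v6) — v6 is true.
  13. (~v5 \/ ~v4 \/ ~v2) — ~v4 is true.
  14. (~v2 \/ ~v3 \/ ~v4) — ~v4 is true.
  15. (v5 \/ ~v3) — ~v3 is true.
  16. (v1 \/ ~v4) — ~v4 is true.
  17. (~v2 \/ ~v1 \/ ~v3) — ~v3 is true.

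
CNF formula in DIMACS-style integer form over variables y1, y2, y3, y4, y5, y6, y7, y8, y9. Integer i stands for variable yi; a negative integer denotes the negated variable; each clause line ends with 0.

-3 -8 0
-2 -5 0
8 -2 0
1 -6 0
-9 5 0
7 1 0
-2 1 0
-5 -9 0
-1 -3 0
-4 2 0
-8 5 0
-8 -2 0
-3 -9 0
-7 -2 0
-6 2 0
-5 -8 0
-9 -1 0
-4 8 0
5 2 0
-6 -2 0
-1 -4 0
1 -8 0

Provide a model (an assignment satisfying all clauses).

y1=True, y2=False, y3=False, y4=False, y5=True, y6=False, y7=True, y8=False, y9=False

Pure literal: y3 appears only negated; assign y3 = False.
y4 occurs only negated in the remaining clauses — set y4 = False.
Branch on y1: take y1 = True.
  then y9 is forced to False.
Try y2 = False.
  then y6 is forced to False.
  then y5 is forced to True.
  then y8 is forced to False.
y7 is now unconstrained; take y7 = True.
Check each clause:
  1. (~y3 \/ ~y8) — ~y8 is true.
  2. (~y2 \/ ~y5) — ~y2 is true.
  3. (y8 \/ ~y2) — ~y2 is true.
  4. (~y6 \/ y1) — y1 is true.
  5. (~y9 \/ y5) — y5 is true.
  6. (y7 \/ y1) — y1 is true.
  7. (~y2 \/ y1) — y1 is true.
  8. (~y5 \/ ~y9) — ~y9 is true.
  9. (~y3 \/ ~y1) — ~y3 is true.
  10. (~y4 \/ y2) — ~y4 is true.
  11. (~y8 \/ y5) — ~y8 is true.
  12. (~y8 \/ ~y2) — ~y8 is true.
  13. (~y9 \/ ~y3) — ~y3 is true.
  14. (~y7 \/ ~y2) — ~y2 is true.
  15. (y2 \/ ~y6) — ~y6 is true.
  16. (~y5 \/ ~y8) — ~y8 is true.
  17. (~y9 \/ ~y1) — ~y9 is true.
  18. (y8 \/ ~y4) — ~y4 is true.
  19. (y5 \/ y2) — y5 is true.
  20. (~y2 \/ ~y6) — ~y6 is true.
  21. (~y4 \/ ~y1) — ~y4 is true.
  22. (y1 \/ ~y8) — ~y8 is true.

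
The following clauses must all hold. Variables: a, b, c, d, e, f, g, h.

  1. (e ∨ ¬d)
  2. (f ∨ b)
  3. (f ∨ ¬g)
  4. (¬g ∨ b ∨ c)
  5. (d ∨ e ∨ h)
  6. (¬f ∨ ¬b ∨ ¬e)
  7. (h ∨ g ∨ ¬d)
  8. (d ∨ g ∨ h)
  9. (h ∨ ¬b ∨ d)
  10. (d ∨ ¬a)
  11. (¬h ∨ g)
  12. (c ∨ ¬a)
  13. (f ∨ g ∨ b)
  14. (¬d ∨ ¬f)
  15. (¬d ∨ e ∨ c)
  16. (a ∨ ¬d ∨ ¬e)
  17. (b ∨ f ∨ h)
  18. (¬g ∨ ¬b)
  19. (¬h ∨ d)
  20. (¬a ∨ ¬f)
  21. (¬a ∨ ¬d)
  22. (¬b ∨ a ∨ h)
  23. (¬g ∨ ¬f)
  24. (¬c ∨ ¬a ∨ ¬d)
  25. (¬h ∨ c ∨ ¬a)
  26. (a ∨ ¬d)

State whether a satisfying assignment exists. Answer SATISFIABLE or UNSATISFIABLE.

UNSATISFIABLE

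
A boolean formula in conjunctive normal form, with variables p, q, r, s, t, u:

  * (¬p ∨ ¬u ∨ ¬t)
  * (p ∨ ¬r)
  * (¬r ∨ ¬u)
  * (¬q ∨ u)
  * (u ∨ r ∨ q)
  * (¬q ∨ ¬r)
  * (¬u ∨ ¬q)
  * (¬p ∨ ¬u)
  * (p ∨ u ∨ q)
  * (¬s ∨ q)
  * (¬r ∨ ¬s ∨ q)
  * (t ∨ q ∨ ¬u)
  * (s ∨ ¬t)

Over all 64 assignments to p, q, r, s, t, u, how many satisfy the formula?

The models are:
  p=T q=F r=T s=F t=F u=F
Count: 1.

1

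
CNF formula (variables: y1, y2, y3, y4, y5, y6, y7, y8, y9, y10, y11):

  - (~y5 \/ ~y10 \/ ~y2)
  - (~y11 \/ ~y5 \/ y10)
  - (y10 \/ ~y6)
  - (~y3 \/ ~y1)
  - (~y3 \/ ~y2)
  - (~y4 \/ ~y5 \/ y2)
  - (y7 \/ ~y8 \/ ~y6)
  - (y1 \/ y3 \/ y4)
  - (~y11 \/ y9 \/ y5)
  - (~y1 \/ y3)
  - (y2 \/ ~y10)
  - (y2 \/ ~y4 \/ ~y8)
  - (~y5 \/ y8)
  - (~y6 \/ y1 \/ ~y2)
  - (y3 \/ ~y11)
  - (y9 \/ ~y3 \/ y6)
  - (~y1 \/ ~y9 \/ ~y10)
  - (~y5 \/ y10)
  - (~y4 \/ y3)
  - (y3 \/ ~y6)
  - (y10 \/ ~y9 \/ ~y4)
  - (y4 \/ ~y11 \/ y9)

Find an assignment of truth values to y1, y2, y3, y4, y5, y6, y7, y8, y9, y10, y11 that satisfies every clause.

y1=0, y2=0, y3=1, y4=0, y5=0, y6=0, y7=0, y8=1, y9=1, y10=0, y11=0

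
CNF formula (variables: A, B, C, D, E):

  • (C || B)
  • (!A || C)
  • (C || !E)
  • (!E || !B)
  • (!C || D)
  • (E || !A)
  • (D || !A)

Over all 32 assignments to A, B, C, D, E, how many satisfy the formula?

6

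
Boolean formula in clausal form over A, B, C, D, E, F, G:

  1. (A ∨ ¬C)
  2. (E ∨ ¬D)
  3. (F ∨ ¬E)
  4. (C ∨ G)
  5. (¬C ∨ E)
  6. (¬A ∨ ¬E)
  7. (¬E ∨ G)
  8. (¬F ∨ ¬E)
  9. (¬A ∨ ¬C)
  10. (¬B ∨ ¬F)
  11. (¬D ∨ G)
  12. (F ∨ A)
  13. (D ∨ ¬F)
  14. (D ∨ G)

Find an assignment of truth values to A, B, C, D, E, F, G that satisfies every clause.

A=True  B=True  C=False  D=False  E=False  F=False  G=True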